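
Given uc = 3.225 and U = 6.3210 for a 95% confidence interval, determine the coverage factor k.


k = U / uc
k = 6.3210 / 3.225
k = 1.96

1.96


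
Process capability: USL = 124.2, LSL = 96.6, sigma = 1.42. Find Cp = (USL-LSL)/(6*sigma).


Cp = (USL - LSL) / (6 * sigma)
= (124.2 - 96.6) / (6 * 1.42)
= 27.6000 / 8.5200
= 3.2394

3.2394


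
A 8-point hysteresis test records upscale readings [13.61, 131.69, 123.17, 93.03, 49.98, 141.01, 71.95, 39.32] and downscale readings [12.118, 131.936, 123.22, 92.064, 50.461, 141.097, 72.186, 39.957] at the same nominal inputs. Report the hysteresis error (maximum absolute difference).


|13.61 - 12.118| = 1.4920
|131.69 - 131.936| = 0.2460
|123.17 - 123.22| = 0.0500
|93.03 - 92.064| = 0.9660
|49.98 - 50.461| = 0.4810
|141.01 - 141.097| = 0.0870
|71.95 - 72.186| = 0.2360
|39.32 - 39.957| = 0.6370
hysteresis = max(diffs) = 1.4920

1.4920


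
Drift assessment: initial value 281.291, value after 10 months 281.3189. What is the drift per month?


rate = (v2 - v1) / months
= (281.3189 - 281.291) / 10
= 0.0279 / 10
= 0.0028

0.0028


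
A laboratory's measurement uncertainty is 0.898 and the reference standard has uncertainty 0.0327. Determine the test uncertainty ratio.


TUR = u_lab / u_ref
= 0.898 / 0.0327
= 27.4618

27.4618


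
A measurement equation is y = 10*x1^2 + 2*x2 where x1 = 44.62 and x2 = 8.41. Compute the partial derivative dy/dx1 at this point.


y = 10*x1^2 + 2*x2
dy/dx1 = 2*10*x1
Evaluate at x1 = 44.62: c1 = 20 * 44.62
c1 = 892.4000

892.4000


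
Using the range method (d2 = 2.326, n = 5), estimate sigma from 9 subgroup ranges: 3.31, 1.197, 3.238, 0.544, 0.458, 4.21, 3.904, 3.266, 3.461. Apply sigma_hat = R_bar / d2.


R_bar = (3.31 + 1.197 + 3.238 + 0.544 + 0.458 + 4.21 + 3.904 + 3.266 + 3.461) / 9
R_bar = 23.588 / 9 = 2.6208889
sigma_hat = R_bar / d2 = 2.6208889 / 2.326 = 1.1268

1.1268


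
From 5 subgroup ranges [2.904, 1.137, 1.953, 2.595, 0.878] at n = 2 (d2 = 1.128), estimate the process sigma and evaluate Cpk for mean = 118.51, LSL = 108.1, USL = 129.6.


R_bar = (2.904 + 1.137 + 1.953 + 2.595 + 0.878) / 5 = 1.8934
sigma = R_bar / d2 = 1.8934 / 1.128 = 1.6785461
Cp = (USL - LSL)/(6*sigma) = (129.6 - 108.1)/(6*1.6785461) = 2.1348
Cpu = (129.6 - 118.51)/(3*1.6785461) = 2.2023
Cpl = (118.51 - 108.1)/(3*1.6785461) = 2.0673
Cpk = min(Cpu, Cpl) = 2.0673

2.0673


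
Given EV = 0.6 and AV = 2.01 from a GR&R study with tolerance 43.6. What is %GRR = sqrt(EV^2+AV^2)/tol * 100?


GRR = sqrt(EV^2 + AV^2) = sqrt(0.6^2 + 2.01^2) = 2.0976415
%GRR = GRR / tol * 100 = 2.0976415 / 43.6 * 100
%GRR = 4.8111

4.8111


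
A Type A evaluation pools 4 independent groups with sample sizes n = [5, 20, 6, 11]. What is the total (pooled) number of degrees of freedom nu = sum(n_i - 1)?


nu = sum_i (n_i - 1)
nu = ((5 - 1) + (20 - 1) + (6 - 1) + (11 - 1))
nu = 4 + 19 + 5 + 10
nu = 38

38


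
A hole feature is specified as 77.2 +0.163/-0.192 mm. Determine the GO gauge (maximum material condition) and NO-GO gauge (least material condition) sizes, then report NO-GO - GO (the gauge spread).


GO = nominal - lower_tol (smallest hole = maximum material condition)
GO = 77.2 - 0.192 = 77.008
NO-GO = nominal + upper_tol (largest hole = least material condition)
NO-GO = 77.2 + 0.163 = 77.363
spread = NO-GO - GO = 77.363 - 77.008 = 0.3550

0.3550


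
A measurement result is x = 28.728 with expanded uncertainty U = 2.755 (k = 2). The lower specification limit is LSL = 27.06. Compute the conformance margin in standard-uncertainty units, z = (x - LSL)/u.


u = U / k = 2.755 / 2 = 1.3775
margin = |LSL - x| = |27.06 - 28.728| = 1.668
z = margin / u = 1.668 / 1.3775
z = 1.2109

1.2109


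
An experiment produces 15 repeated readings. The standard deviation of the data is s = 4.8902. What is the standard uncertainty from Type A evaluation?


u_A = s / sqrt(n)
u_A = 4.8902 / sqrt(15)
u_A = 4.8902 / 3.8729833
u_A = 1.2626

1.2626


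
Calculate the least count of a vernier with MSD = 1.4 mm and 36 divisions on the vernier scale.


LC = MSD / n_div
= 1.4 / 36
= 0.0389

0.0389


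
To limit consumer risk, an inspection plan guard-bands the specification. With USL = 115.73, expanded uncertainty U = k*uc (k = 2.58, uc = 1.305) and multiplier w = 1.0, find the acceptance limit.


U = k * uc = 2.58 * 1.305 = 3.3669
guard band g = w * U = 1.0 * 3.3669 = 3.3669
AL = USL - g = 115.73 - 3.3669
AL = 112.3631

112.3631


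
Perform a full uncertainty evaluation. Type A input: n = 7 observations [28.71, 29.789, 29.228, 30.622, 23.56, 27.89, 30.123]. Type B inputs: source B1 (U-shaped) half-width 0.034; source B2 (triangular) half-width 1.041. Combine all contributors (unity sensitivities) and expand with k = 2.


mean = (28.71 + 29.789 + 29.228 + 30.622 + 23.56 + 27.89 + 30.123) / 7 = 28.56028571
s = sqrt(sum((x - mean)^2)/(n-1)) = 2.3847738
u_A = s / sqrt(n) = 2.3847738 / sqrt(7) = 0.90135977
u_B1 = 0.034 / sqrt(2) = 0.024041631
u_B2 = 1.041 / sqrt(6) = 0.42498647
uc = sqrt(0.90135977^2 + 0.024041631^2 + 0.42498647^2) = 0.9968154
U = k * uc = 2 * 0.9968154
U = 1.9936

1.9936


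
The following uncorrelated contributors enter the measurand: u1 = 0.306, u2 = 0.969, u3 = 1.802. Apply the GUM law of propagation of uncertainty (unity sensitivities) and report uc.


uc = sqrt(0.306^2 + 0.969^2 + 1.802^2)
uc = sqrt(4.279801)
uc = 2.0688

2.0688


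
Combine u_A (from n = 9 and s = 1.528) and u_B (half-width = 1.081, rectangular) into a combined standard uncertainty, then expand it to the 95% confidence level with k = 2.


u_A = s / sqrt(n) = 1.528 / sqrt(9) = 0.50933333
u_B = half_width / sqrt(3) = 1.081 / sqrt(3) = 0.62411564
uc = sqrt(u_A^2 + u_B^2) = sqrt(0.50933333^2 + 0.62411564^2) = 0.8055686
U = k * uc = 2 * 0.8055686
U = 1.6111

1.6111


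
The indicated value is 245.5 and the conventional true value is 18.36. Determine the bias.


Systematic error = measured - true
= 245.5 - 18.36
= 227.1400

227.1400


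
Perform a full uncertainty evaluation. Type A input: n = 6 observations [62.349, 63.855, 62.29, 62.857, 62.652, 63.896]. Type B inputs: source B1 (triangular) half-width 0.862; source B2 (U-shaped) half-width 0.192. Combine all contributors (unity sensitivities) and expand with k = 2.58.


mean = (62.349 + 63.855 + 62.29 + 62.857 + 62.652 + 63.896) / 6 = 62.98316667
s = sqrt(sum((x - mean)^2)/(n-1)) = 0.72133138
u_A = s / sqrt(n) = 0.72133138 / sqrt(6) = 0.2944823
u_B1 = 0.862 / sqrt(6) = 0.35191003
u_B2 = 0.192 / sqrt(2) = 0.1357645
uc = sqrt(0.2944823^2 + 0.35191003^2 + 0.1357645^2) = 0.4785316
U = k * uc = 2.58 * 0.4785316
U = 1.2346

1.2346


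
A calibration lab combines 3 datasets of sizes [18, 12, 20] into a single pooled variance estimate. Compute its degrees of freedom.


nu = sum_i (n_i - 1)
nu = ((18 - 1) + (12 - 1) + (20 - 1))
nu = 17 + 11 + 19
nu = 47

47


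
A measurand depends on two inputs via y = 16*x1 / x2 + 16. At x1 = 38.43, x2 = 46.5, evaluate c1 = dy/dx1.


y = 16*x1 / x2 + 16
dy/dx1 = 16/x2
Evaluate at x2 = 46.5: c1 = 16 / 46.5
c1 = 0.3441

0.3441


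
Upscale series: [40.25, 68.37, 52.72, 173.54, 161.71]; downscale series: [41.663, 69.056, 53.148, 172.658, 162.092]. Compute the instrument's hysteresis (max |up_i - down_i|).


|40.25 - 41.663| = 1.4130
|68.37 - 69.056| = 0.6860
|52.72 - 53.148| = 0.4280
|173.54 - 172.658| = 0.8820
|161.71 - 162.092| = 0.3820
hysteresis = max(diffs) = 1.4130

1.4130


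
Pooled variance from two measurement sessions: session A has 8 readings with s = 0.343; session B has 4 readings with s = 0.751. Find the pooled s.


s_p = sqrt(((n1-1)*s1^2 + (n2-1)*s2^2) / (n1+n2-2))
numerator = (8-1)*0.343^2 + (4-1)*0.751^2 = 0.823543 + 1.692003 = 2.515546
denominator = 8 + 4 - 2 = 10
s_p^2 = 2.515546 / 10 = 0.2515546
s_p = sqrt(0.2515546) = 0.5016

0.5016


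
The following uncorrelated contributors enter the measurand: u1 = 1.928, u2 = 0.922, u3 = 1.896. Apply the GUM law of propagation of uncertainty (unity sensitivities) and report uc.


uc = sqrt(1.928^2 + 0.922^2 + 1.896^2)
uc = sqrt(8.162084)
uc = 2.8569

2.8569


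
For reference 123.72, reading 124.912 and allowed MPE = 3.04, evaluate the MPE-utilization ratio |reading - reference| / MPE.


e = indication - reference = 124.912 - 123.72 = 1.1920
|e| = 1.1920
ratio = |e| / MPE = 1.1920 / 3.04
ratio = 0.3921

0.3921


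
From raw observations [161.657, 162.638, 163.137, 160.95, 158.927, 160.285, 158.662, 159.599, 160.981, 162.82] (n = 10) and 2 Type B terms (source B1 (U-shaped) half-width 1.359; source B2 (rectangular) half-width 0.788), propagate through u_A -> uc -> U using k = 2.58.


mean = (161.657 + 162.638 + 163.137 + 160.95 + 158.927 + 160.285 + 158.662 + 159.599 + 160.981 + 162.82) / 10 = 160.9656
s = sqrt(sum((x - mean)^2)/(n-1)) = 1.6063239
u_A = s / sqrt(n) = 1.6063239 / sqrt(10) = 0.50796422
u_B1 = 1.359 / sqrt(2) = 0.96095812
u_B2 = 0.788 / sqrt(3) = 0.45495201
uc = sqrt(0.50796422^2 + 0.96095812^2 + 0.45495201^2) = 1.1783249
U = k * uc = 2.58 * 1.1783249
U = 3.0401

3.0401


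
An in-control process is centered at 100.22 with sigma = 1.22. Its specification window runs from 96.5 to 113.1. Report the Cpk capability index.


Cpu = (USL - mean) / (3*sigma) = (113.1 - 100.22) / (3*1.22) = 3.5191
Cpl = (mean - LSL) / (3*sigma) = (100.22 - 96.5) / (3*1.22) = 1.0164
Cpk = min(Cpu, Cpl) = 1.0164

1.0164


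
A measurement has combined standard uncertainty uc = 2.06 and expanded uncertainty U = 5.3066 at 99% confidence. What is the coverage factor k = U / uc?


k = U / uc
k = 5.3066 / 2.06
k = 2.576

2.576


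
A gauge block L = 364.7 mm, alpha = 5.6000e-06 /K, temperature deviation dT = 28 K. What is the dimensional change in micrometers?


dL = L * alpha * dT
= 364.7 * 5.6000e-06 * 28
= 0.0571850 mm
dL_um = 0.0571850 * 1000 = 57.1850 um

57.1850


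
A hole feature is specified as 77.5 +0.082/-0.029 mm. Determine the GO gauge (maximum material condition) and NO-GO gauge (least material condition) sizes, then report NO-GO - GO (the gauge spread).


GO = nominal - lower_tol (smallest hole = maximum material condition)
GO = 77.5 - 0.029 = 77.471
NO-GO = nominal + upper_tol (largest hole = least material condition)
NO-GO = 77.5 + 0.082 = 77.582
spread = NO-GO - GO = 77.582 - 77.471 = 0.1110

0.1110


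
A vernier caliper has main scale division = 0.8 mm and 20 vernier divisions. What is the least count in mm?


LC = MSD / n_div
= 0.8 / 20
= 0.0400

0.0400


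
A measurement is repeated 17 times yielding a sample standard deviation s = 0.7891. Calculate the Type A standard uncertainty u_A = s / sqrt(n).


u_A = s / sqrt(n)
u_A = 0.7891 / sqrt(17)
u_A = 0.7891 / 4.1231056
u_A = 0.1914

0.1914


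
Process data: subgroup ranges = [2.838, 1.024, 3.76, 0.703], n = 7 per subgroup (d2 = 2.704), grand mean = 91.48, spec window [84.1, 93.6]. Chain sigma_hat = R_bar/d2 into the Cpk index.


R_bar = (2.838 + 1.024 + 3.76 + 0.703) / 4 = 2.08125
sigma = R_bar / d2 = 2.08125 / 2.704 = 0.76969305
Cp = (USL - LSL)/(6*sigma) = (93.6 - 84.1)/(6*0.76969305) = 2.0571
Cpu = (93.6 - 91.48)/(3*0.76969305) = 0.9181
Cpl = (91.48 - 84.1)/(3*0.76969305) = 3.1961
Cpk = min(Cpu, Cpl) = 0.9181

0.9181


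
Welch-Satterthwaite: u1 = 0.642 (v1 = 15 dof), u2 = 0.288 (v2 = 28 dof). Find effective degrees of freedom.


uc = sqrt(u1^2 + u2^2) = sqrt(0.642^2 + 0.288^2) = 0.70363911
v_eff = uc^4 / (u1^4/v1 + u2^4/v2)
= 0.70363911^4 / (0.642^4/15 + 0.288^4/28)
= 0.24513193 / 0.011570981
v_eff = 21.1851

21.1851


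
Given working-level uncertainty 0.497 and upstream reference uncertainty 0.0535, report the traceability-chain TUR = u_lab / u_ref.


TUR = u_lab / u_ref
= 0.497 / 0.0535
= 9.2897

9.2897


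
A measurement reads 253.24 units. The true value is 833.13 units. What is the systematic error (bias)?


Systematic error = measured - true
= 253.24 - 833.13
= -579.8900

-579.8900


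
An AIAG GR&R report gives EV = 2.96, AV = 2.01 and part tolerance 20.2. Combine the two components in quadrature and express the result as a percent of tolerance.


GRR = sqrt(EV^2 + AV^2) = sqrt(2.96^2 + 2.01^2) = 3.5779463
%GRR = GRR / tol * 100 = 3.5779463 / 20.2 * 100
%GRR = 17.7126

17.7126


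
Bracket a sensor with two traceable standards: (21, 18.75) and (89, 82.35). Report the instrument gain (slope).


slope = (y2 - y1) / (x2 - x1)
= (82.35 - 18.75) / (89 - 21)
= 63.6000 / 68
= 0.9353

0.9353


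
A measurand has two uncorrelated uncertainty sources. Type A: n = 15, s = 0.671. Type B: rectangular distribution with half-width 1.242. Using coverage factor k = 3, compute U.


u_A = s / sqrt(n) = 0.671 / sqrt(15) = 0.17325146
u_B = half_width / sqrt(3) = 1.242 / sqrt(3) = 0.71706903
uc = sqrt(u_A^2 + u_B^2) = sqrt(0.17325146^2 + 0.71706903^2) = 0.73770188
U = k * uc = 3 * 0.73770188
U = 2.2131

2.2131


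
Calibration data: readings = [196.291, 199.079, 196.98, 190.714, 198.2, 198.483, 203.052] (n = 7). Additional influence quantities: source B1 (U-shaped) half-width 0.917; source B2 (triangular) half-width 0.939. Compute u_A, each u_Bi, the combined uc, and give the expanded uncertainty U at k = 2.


mean = (196.291 + 199.079 + 196.98 + 190.714 + 198.2 + 198.483 + 203.052) / 7 = 197.5427143
s = sqrt(sum((x - mean)^2)/(n-1)) = 3.7090731
u_A = s / sqrt(n) = 3.7090731 / sqrt(7) = 1.4018979
u_B1 = 0.917 / sqrt(2) = 0.64841692
u_B2 = 0.939 / sqrt(6) = 0.38334514
uc = sqrt(1.4018979^2 + 0.64841692^2 + 0.38334514^2) = 1.5914508
U = k * uc = 2 * 1.5914508
U = 3.1829

3.1829


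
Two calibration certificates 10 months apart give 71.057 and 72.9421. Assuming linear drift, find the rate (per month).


rate = (v2 - v1) / months
= (72.9421 - 71.057) / 10
= 1.8851 / 10
= 0.1885

0.1885


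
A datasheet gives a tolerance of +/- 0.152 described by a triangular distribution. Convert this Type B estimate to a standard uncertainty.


u_B = half_width / sqrt(6)
u_B = 0.152 / 2.4494897
u_B = 0.0621

0.0621


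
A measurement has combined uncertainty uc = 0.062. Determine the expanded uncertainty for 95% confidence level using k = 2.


U = k * uc
U = 2 * 0.062
U = 0.1240

0.1240


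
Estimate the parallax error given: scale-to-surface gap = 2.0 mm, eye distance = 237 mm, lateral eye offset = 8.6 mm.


error = h * offset / d
= 2.0 * 8.6 / 237
= 0.0726

0.0726


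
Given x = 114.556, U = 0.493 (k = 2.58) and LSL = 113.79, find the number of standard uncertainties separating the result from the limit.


u = U / k = 0.493 / 2.58 = 0.19108527
margin = |LSL - x| = |113.79 - 114.556| = 0.766
z = margin / u = 0.766 / 0.19108527
z = 4.0087

4.0087


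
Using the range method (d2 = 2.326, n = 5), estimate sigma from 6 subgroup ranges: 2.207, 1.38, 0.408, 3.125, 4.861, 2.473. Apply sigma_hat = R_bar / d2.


R_bar = (2.207 + 1.38 + 0.408 + 3.125 + 4.861 + 2.473) / 6
R_bar = 14.454 / 6 = 2.409
sigma_hat = R_bar / d2 = 2.409 / 2.326 = 1.0357

1.0357


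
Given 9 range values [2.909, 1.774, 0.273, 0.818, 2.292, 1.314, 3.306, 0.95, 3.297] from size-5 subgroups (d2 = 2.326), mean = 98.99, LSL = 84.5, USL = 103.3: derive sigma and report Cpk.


R_bar = (2.909 + 1.774 + 0.273 + 0.818 + 2.292 + 1.314 + 3.306 + 0.95 + 3.297) / 9 = 1.8814444
sigma = R_bar / d2 = 1.8814444 / 2.326 = 0.80887549
Cp = (USL - LSL)/(6*sigma) = (103.3 - 84.5)/(6*0.80887549) = 3.8737
Cpu = (103.3 - 98.99)/(3*0.80887549) = 1.7761
Cpl = (98.99 - 84.5)/(3*0.80887549) = 5.9713
Cpk = min(Cpu, Cpl) = 1.7761

1.7761


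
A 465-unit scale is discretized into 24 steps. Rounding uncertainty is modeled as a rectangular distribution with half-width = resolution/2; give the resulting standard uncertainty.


resolution = range / divisions
resolution = 465 / 24 = 19.375
u_res = resolution / (2*sqrt(3))
u_res = 19.375 / 3.4641016
u_res = 5.5931

5.5931


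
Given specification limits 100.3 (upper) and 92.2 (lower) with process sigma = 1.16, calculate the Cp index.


Cp = (USL - LSL) / (6 * sigma)
= (100.3 - 92.2) / (6 * 1.16)
= 8.1000 / 6.9600
= 1.1638

1.1638


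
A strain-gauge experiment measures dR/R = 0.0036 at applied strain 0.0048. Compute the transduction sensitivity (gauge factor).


GF = (dR/R) / epsilon
= 0.0036 / 0.0048
= 0.7500

0.7500


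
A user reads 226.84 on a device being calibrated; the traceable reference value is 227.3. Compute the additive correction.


Correction = standard - reading
= 227.3 - 226.84
= 0.4600

0.4600


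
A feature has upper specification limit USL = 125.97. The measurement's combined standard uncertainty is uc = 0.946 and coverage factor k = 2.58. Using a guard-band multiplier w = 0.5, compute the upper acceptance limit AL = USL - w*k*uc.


U = k * uc = 2.58 * 0.946 = 2.44068
guard band g = w * U = 0.5 * 2.44068 = 1.22034
AL = USL - g = 125.97 - 1.22034
AL = 124.7497

124.7497


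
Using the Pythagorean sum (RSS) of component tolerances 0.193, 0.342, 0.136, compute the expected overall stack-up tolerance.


RSS = sqrt(0.193^2 + 0.342^2 + 0.136^2)
= sqrt(0.172709)
= 0.4156

0.4156


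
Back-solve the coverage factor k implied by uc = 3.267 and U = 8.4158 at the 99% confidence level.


k = U / uc
k = 8.4158 / 3.267
k = 2.576

2.576


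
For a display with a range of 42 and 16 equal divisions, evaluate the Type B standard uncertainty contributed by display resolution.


resolution = range / divisions
resolution = 42 / 16 = 2.625
u_res = resolution / (2*sqrt(3))
u_res = 2.625 / 3.4641016
u_res = 0.7578

0.7578


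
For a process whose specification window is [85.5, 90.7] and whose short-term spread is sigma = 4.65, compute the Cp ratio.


Cp = (USL - LSL) / (6 * sigma)
= (90.7 - 85.5) / (6 * 4.65)
= 5.2000 / 27.9000
= 0.1864

0.1864


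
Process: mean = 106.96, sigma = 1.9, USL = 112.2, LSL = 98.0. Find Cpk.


Cpu = (USL - mean) / (3*sigma) = (112.2 - 106.96) / (3*1.9) = 0.9193
Cpl = (mean - LSL) / (3*sigma) = (106.96 - 98.0) / (3*1.9) = 1.5719
Cpk = min(Cpu, Cpl) = 0.9193

0.9193


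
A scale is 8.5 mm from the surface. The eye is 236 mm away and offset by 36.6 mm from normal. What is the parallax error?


error = h * offset / d
= 8.5 * 36.6 / 236
= 1.3182

1.3182


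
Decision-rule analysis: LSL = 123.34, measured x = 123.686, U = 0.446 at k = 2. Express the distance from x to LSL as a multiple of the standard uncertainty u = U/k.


u = U / k = 0.446 / 2 = 0.223
margin = |LSL - x| = |123.34 - 123.686| = 0.346
z = margin / u = 0.346 / 0.223
z = 1.5516

1.5516


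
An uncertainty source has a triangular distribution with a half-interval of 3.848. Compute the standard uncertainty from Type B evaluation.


u_B = half_width / sqrt(6)
u_B = 3.848 / 2.4494897
u_B = 1.5709

1.5709


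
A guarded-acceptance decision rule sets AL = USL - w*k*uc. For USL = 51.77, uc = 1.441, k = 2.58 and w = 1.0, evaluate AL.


U = k * uc = 2.58 * 1.441 = 3.71778
guard band g = w * U = 1.0 * 3.71778 = 3.71778
AL = USL - g = 51.77 - 3.71778
AL = 48.0522

48.0522


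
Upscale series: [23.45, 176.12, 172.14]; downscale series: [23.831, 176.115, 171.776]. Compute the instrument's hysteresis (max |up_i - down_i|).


|23.45 - 23.831| = 0.3810
|176.12 - 176.115| = 0.0050
|172.14 - 171.776| = 0.3640
hysteresis = max(diffs) = 0.3810

0.3810


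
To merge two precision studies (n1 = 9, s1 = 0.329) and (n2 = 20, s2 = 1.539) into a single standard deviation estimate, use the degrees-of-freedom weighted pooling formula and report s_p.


s_p = sqrt(((n1-1)*s1^2 + (n2-1)*s2^2) / (n1+n2-2))
numerator = (9-1)*0.329^2 + (20-1)*1.539^2 = 0.865928 + 45.001899 = 45.867827
denominator = 9 + 20 - 2 = 27
s_p^2 = 45.867827 / 27 = 1.6988084
s_p = sqrt(1.6988084) = 1.3034

1.3034


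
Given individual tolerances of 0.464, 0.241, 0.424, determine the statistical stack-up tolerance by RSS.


RSS = sqrt(0.464^2 + 0.241^2 + 0.424^2)
= sqrt(0.453153)
= 0.6732

0.6732


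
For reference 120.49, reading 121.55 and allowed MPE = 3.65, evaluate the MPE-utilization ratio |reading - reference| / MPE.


e = indication - reference = 121.55 - 120.49 = 1.0600
|e| = 1.0600
ratio = |e| / MPE = 1.0600 / 3.65
ratio = 0.2904

0.2904


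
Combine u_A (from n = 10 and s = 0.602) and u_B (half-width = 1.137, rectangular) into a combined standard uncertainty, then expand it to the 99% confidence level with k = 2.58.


u_A = s / sqrt(n) = 0.602 / sqrt(10) = 0.19036912
u_B = half_width / sqrt(3) = 1.137 / sqrt(3) = 0.65644726
uc = sqrt(u_A^2 + u_B^2) = sqrt(0.19036912^2 + 0.65644726^2) = 0.68349353
U = k * uc = 2.58 * 0.68349353
U = 1.7634

1.7634


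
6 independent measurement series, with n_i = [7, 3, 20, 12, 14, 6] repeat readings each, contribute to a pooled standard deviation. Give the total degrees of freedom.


nu = sum_i (n_i - 1)
nu = ((7 - 1) + (3 - 1) + (20 - 1) + (12 - 1) + (14 - 1) + (6 - 1))
nu = 6 + 2 + 19 + 11 + 13 + 5
nu = 56

56


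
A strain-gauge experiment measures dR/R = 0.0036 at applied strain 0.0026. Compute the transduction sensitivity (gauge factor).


GF = (dR/R) / epsilon
= 0.0036 / 0.0026
= 1.3846

1.3846


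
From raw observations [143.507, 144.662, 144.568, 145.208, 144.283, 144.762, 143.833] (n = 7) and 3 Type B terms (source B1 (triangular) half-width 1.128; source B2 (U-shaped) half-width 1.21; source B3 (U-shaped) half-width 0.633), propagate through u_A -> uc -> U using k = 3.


mean = (143.507 + 144.662 + 144.568 + 145.208 + 144.283 + 144.762 + 143.833) / 7 = 144.4032857
s = sqrt(sum((x - mean)^2)/(n-1)) = 0.57927072
u_A = s / sqrt(n) = 0.57927072 / sqrt(7) = 0.21894375
u_B1 = 1.128 / sqrt(6) = 0.46050407
u_B2 = 1.21 / sqrt(2) = 0.85559921
u_B3 = 0.633 / sqrt(2) = 0.44759859
uc = sqrt(0.21894375^2 + 0.46050407^2 + 0.85559921^2 + 0.44759859^2) = 1.0919683
U = k * uc = 3 * 1.0919683
U = 3.2759

3.2759


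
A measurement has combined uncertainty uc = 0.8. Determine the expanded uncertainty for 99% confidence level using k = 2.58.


U = k * uc
U = 2.58 * 0.8
U = 2.0640

2.0640


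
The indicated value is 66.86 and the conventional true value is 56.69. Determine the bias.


Systematic error = measured - true
= 66.86 - 56.69
= 10.1700

10.1700


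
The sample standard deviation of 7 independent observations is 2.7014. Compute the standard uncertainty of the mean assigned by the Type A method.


u_A = s / sqrt(n)
u_A = 2.7014 / sqrt(7)
u_A = 2.7014 / 2.6457513
u_A = 1.0210

1.0210


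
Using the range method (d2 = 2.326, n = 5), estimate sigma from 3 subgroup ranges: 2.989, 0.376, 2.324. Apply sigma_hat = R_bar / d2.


R_bar = (2.989 + 0.376 + 2.324) / 3
R_bar = 5.689 / 3 = 1.8963333
sigma_hat = R_bar / d2 = 1.8963333 / 2.326 = 0.8153

0.8153


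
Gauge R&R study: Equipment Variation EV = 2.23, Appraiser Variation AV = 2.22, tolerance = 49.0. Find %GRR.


GRR = sqrt(EV^2 + AV^2) = sqrt(2.23^2 + 2.22^2) = 3.1466331
%GRR = GRR / tol * 100 = 3.1466331 / 49.0 * 100
%GRR = 6.4217

6.4217


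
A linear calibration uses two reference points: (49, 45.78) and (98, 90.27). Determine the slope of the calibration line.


slope = (y2 - y1) / (x2 - x1)
= (90.27 - 45.78) / (98 - 49)
= 44.4900 / 49
= 0.9080

0.9080


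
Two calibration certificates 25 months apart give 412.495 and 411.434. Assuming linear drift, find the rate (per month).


rate = (v2 - v1) / months
= (411.434 - 412.495) / 25
= -1.0610 / 25
= -0.0424

-0.0424


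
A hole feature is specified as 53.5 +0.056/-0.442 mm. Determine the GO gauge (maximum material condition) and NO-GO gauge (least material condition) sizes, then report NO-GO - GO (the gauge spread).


GO = nominal - lower_tol (smallest hole = maximum material condition)
GO = 53.5 - 0.442 = 53.058
NO-GO = nominal + upper_tol (largest hole = least material condition)
NO-GO = 53.5 + 0.056 = 53.556
spread = NO-GO - GO = 53.556 - 53.058 = 0.4980

0.4980


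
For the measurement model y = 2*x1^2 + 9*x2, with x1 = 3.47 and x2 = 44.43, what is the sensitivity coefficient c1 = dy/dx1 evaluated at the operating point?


y = 2*x1^2 + 9*x2
dy/dx1 = 2*2*x1
Evaluate at x1 = 3.47: c1 = 4 * 3.47
c1 = 13.8800

13.8800


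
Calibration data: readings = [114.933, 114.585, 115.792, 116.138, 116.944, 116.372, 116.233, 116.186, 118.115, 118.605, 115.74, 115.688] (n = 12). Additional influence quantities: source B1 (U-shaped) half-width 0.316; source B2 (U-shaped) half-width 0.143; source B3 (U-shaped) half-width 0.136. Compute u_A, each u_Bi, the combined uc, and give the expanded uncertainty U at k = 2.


mean = (114.933 + 114.585 + 115.792 + 116.138 + 116.944 + 116.372 + 116.233 + 116.186 + 118.115 + 118.605 + 115.74 + 115.688) / 12 = 116.2775833
s = sqrt(sum((x - mean)^2)/(n-1)) = 1.1607596
u_A = s / sqrt(n) = 1.1607596 / sqrt(12) = 0.33508243
u_B1 = 0.316 / sqrt(2) = 0.22344574
u_B2 = 0.143 / sqrt(2) = 0.10111627
u_B3 = 0.136 / sqrt(2) = 0.096166522
uc = sqrt(0.33508243^2 + 0.22344574^2 + 0.10111627^2 + 0.096166522^2) = 0.42624023
U = k * uc = 2 * 0.42624023
U = 0.8525

0.8525


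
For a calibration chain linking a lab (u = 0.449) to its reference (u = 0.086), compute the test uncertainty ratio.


TUR = u_lab / u_ref
= 0.449 / 0.086
= 5.2209

5.2209


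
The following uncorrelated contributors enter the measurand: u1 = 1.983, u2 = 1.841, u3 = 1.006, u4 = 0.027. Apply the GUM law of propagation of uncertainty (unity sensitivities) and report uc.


uc = sqrt(1.983^2 + 1.841^2 + 1.006^2 + 0.027^2)
uc = sqrt(8.334335)
uc = 2.8869

2.8869


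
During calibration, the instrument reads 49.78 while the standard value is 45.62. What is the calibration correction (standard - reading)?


Correction = standard - reading
= 45.62 - 49.78
= -4.1600

-4.1600


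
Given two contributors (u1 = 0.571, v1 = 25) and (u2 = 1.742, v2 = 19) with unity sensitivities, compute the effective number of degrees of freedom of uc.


uc = sqrt(u1^2 + u2^2) = sqrt(0.571^2 + 1.742^2) = 1.8331953
v_eff = uc^4 / (u1^4/v1 + u2^4/v2)
= 1.8331953^4 / (0.571^4/25 + 1.742^4/19)
= 11.293666 / 0.48891414
v_eff = 23.0995

23.0995


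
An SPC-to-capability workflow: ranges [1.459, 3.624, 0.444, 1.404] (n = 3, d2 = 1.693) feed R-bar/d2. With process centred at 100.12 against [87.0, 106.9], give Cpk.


R_bar = (1.459 + 3.624 + 0.444 + 1.404) / 4 = 1.73275
sigma = R_bar / d2 = 1.73275 / 1.693 = 1.023479
Cp = (USL - LSL)/(6*sigma) = (106.9 - 87.0)/(6*1.023479) = 3.2406
Cpu = (106.9 - 100.12)/(3*1.023479) = 2.2082
Cpl = (100.12 - 87.0)/(3*1.023479) = 4.2730
Cpk = min(Cpu, Cpl) = 2.2082

2.2082


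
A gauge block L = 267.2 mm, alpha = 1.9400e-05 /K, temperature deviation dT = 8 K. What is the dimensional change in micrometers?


dL = L * alpha * dT
= 267.2 * 1.9400e-05 * 8
= 0.0414694 mm
dL_um = 0.0414694 * 1000 = 41.4694 um

41.4694


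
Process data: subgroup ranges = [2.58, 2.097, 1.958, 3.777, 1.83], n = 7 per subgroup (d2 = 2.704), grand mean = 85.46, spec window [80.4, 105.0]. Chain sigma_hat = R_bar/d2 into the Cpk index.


R_bar = (2.58 + 2.097 + 1.958 + 3.777 + 1.83) / 5 = 2.4484
sigma = R_bar / d2 = 2.4484 / 2.704 = 0.90547337
Cp = (USL - LSL)/(6*sigma) = (105.0 - 80.4)/(6*0.90547337) = 4.5280
Cpu = (105.0 - 85.46)/(3*0.90547337) = 7.1933
Cpl = (85.46 - 80.4)/(3*0.90547337) = 1.8627
Cpk = min(Cpu, Cpl) = 1.8627

1.8627


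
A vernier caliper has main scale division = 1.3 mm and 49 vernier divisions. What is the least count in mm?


LC = MSD / n_div
= 1.3 / 49
= 0.0265

0.0265


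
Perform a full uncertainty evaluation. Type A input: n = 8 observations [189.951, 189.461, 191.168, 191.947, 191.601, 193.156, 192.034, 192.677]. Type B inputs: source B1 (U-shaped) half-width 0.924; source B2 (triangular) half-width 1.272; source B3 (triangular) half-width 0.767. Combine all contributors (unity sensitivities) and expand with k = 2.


mean = (189.951 + 189.461 + 191.168 + 191.947 + 191.601 + 193.156 + 192.034 + 192.677) / 8 = 191.499375
s = sqrt(sum((x - mean)^2)/(n-1)) = 1.2699817
u_A = s / sqrt(n) = 1.2699817 / sqrt(8) = 0.44900634
u_B1 = 0.924 / sqrt(2) = 0.65336667
u_B2 = 1.272 / sqrt(6) = 0.51929183
u_B3 = 0.767 / sqrt(6) = 0.31312644
uc = sqrt(0.44900634^2 + 0.65336667^2 + 0.51929183^2 + 0.31312644^2) = 0.99810163
U = k * uc = 2 * 0.99810163
U = 1.9962

1.9962


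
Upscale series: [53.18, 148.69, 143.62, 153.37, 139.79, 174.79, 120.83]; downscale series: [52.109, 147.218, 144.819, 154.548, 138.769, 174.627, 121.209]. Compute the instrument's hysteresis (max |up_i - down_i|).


|53.18 - 52.109| = 1.0710
|148.69 - 147.218| = 1.4720
|143.62 - 144.819| = 1.1990
|153.37 - 154.548| = 1.1780
|139.79 - 138.769| = 1.0210
|174.79 - 174.627| = 0.1630
|120.83 - 121.209| = 0.3790
hysteresis = max(diffs) = 1.4720

1.4720


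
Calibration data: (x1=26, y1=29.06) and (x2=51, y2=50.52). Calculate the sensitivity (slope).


slope = (y2 - y1) / (x2 - x1)
= (50.52 - 29.06) / (51 - 26)
= 21.4600 / 25
= 0.8584

0.8584


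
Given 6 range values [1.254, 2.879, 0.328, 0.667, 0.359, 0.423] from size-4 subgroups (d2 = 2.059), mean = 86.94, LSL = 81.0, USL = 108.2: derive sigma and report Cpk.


R_bar = (1.254 + 2.879 + 0.328 + 0.667 + 0.359 + 0.423) / 6 = 0.985
sigma = R_bar / d2 = 0.985 / 2.059 = 0.47838757
Cp = (USL - LSL)/(6*sigma) = (108.2 - 81.0)/(6*0.47838757) = 9.4763
Cpu = (108.2 - 86.94)/(3*0.47838757) = 14.8137
Cpl = (86.94 - 81.0)/(3*0.47838757) = 4.1389
Cpk = min(Cpu, Cpl) = 4.1389

4.1389


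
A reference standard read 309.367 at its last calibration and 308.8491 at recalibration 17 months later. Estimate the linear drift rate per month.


rate = (v2 - v1) / months
= (308.8491 - 309.367) / 17
= -0.5179 / 17
= -0.0305

-0.0305


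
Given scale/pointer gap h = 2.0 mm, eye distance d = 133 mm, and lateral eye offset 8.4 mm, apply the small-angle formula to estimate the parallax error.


error = h * offset / d
= 2.0 * 8.4 / 133
= 0.1263

0.1263


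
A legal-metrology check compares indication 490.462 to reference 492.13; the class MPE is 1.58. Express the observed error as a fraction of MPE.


e = indication - reference = 490.462 - 492.13 = -1.6680
|e| = 1.6680
ratio = |e| / MPE = 1.6680 / 1.58
ratio = 1.0557

1.0557


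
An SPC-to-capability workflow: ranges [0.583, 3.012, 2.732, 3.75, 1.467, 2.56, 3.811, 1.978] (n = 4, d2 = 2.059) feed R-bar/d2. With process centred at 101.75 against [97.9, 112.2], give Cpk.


R_bar = (0.583 + 3.012 + 2.732 + 3.75 + 1.467 + 2.56 + 3.811 + 1.978) / 8 = 2.486625
sigma = R_bar / d2 = 2.486625 / 2.059 = 1.2076858
Cp = (USL - LSL)/(6*sigma) = (112.2 - 97.9)/(6*1.2076858) = 1.9735
Cpu = (112.2 - 101.75)/(3*1.2076858) = 2.8843
Cpl = (101.75 - 97.9)/(3*1.2076858) = 1.0626
Cpk = min(Cpu, Cpl) = 1.0626

1.0626


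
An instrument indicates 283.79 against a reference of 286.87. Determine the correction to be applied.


Correction = standard - reading
= 286.87 - 283.79
= 3.0800

3.0800


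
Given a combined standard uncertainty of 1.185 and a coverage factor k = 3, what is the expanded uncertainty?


U = k * uc
U = 3 * 1.185
U = 3.5550

3.5550


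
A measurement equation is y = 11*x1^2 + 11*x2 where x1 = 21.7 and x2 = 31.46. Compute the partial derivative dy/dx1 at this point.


y = 11*x1^2 + 11*x2
dy/dx1 = 2*11*x1
Evaluate at x1 = 21.7: c1 = 22 * 21.7
c1 = 477.4000

477.4000


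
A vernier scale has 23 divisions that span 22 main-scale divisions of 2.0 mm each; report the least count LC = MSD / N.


LC = MSD / n_div
= 2.0 / 23
= 0.0870

0.0870


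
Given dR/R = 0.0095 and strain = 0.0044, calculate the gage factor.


GF = (dR/R) / epsilon
= 0.0095 / 0.0044
= 2.1591

2.1591


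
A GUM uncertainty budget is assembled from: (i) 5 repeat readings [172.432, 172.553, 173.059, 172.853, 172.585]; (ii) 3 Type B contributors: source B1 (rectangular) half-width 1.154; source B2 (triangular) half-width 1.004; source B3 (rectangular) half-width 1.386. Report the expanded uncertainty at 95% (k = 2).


mean = (172.432 + 172.553 + 173.059 + 172.853 + 172.585) / 5 = 172.6964
s = sqrt(sum((x - mean)^2)/(n-1)) = 0.25440283
u_A = s / sqrt(n) = 0.25440283 / sqrt(5) = 0.1137724
u_B1 = 1.154 / sqrt(3) = 0.66626221
u_B2 = 1.004 / sqrt(6) = 0.40988128
u_B3 = 1.386 / sqrt(3) = 0.80020747
uc = sqrt(0.1137724^2 + 0.66626221^2 + 0.40988128^2 + 0.80020747^2) = 1.124804
U = k * uc = 2 * 1.124804
U = 2.2496

2.2496


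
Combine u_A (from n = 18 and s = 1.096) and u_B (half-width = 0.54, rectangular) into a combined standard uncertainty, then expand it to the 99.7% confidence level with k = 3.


u_A = s / sqrt(n) = 1.096 / sqrt(18) = 0.25832968
u_B = half_width / sqrt(3) = 0.54 / sqrt(3) = 0.31176915
uc = sqrt(u_A^2 + u_B^2) = sqrt(0.25832968^2 + 0.31176915^2) = 0.40488792
U = k * uc = 3 * 0.40488792
U = 1.2147

1.2147


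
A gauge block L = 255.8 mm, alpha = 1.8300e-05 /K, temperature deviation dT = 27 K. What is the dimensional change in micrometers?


dL = L * alpha * dT
= 255.8 * 1.8300e-05 * 27
= 0.1263908 mm
dL_um = 0.1263908 * 1000 = 126.3908 um

126.3908


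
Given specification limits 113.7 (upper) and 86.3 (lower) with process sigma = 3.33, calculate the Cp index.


Cp = (USL - LSL) / (6 * sigma)
= (113.7 - 86.3) / (6 * 3.33)
= 27.4000 / 19.9800
= 1.3714

1.3714


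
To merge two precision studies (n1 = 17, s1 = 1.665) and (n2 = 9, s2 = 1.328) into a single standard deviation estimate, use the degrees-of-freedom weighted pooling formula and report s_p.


s_p = sqrt(((n1-1)*s1^2 + (n2-1)*s2^2) / (n1+n2-2))
numerator = (17-1)*1.665^2 + (9-1)*1.328^2 = 44.3556 + 14.108672 = 58.464272
denominator = 17 + 9 - 2 = 24
s_p^2 = 58.464272 / 24 = 2.4360113
s_p = sqrt(2.4360113) = 1.5608

1.5608


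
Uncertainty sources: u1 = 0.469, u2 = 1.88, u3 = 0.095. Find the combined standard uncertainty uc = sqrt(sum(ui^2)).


uc = sqrt(0.469^2 + 1.88^2 + 0.095^2)
uc = sqrt(3.763386)
uc = 1.9399

1.9399


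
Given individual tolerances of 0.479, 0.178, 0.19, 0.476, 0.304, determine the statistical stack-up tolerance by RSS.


RSS = sqrt(0.479^2 + 0.178^2 + 0.19^2 + 0.476^2 + 0.304^2)
= sqrt(0.616217)
= 0.7850

0.7850


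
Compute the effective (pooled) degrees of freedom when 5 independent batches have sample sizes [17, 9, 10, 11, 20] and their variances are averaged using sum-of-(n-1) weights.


nu = sum_i (n_i - 1)
nu = ((17 - 1) + (9 - 1) + (10 - 1) + (11 - 1) + (20 - 1))
nu = 16 + 8 + 9 + 10 + 19
nu = 62

62


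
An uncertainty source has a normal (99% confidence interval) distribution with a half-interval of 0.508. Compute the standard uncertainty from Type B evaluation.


u_B = half_width / 2.576
u_B = 0.508 / 2.576
u_B = 0.1972

0.1972


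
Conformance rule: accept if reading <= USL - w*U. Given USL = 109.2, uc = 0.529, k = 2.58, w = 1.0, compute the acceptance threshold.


U = k * uc = 2.58 * 0.529 = 1.36482
guard band g = w * U = 1.0 * 1.36482 = 1.36482
AL = USL - g = 109.2 - 1.36482
AL = 107.8352

107.8352


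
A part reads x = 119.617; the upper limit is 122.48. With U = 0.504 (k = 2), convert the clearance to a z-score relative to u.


u = U / k = 0.504 / 2 = 0.252
margin = |USL - x| = |122.48 - 119.617| = 2.863
z = margin / u = 2.863 / 0.252
z = 11.3611

11.3611


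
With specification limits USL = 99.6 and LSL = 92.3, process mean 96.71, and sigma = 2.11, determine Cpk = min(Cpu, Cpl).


Cpu = (USL - mean) / (3*sigma) = (99.6 - 96.71) / (3*2.11) = 0.4566
Cpl = (mean - LSL) / (3*sigma) = (96.71 - 92.3) / (3*2.11) = 0.6967
Cpk = min(Cpu, Cpl) = 0.4566

0.4566


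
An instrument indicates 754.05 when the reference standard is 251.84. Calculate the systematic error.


Systematic error = measured - true
= 754.05 - 251.84
= 502.2100

502.2100


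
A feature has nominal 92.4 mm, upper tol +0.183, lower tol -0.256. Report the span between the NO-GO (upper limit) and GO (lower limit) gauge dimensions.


GO = nominal - lower_tol (smallest hole = maximum material condition)
GO = 92.4 - 0.256 = 92.144
NO-GO = nominal + upper_tol (largest hole = least material condition)
NO-GO = 92.4 + 0.183 = 92.583
spread = NO-GO - GO = 92.583 - 92.144 = 0.4390

0.4390


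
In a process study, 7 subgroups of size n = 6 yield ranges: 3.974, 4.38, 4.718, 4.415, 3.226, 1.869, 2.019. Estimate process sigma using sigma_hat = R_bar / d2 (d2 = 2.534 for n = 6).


R_bar = (3.974 + 4.38 + 4.718 + 4.415 + 3.226 + 1.869 + 2.019) / 7
R_bar = 24.601 / 7 = 3.5144286
sigma_hat = R_bar / d2 = 3.5144286 / 2.534 = 1.3869

1.3869


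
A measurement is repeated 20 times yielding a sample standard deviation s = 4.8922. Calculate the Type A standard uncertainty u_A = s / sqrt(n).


u_A = s / sqrt(n)
u_A = 4.8922 / sqrt(20)
u_A = 4.8922 / 4.472136
u_A = 1.0939

1.0939


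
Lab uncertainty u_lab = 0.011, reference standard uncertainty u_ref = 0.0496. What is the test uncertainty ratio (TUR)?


TUR = u_lab / u_ref
= 0.011 / 0.0496
= 0.2218

0.2218


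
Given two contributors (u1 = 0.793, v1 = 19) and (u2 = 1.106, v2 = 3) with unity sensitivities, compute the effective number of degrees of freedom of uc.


uc = sqrt(u1^2 + u2^2) = sqrt(0.793^2 + 1.106^2) = 1.3609133
v_eff = uc^4 / (u1^4/v1 + u2^4/v2)
= 1.3609133^4 / (0.793^4/19 + 1.106^4/3)
= 3.4302189 / 0.51958198
v_eff = 6.6019

6.6019


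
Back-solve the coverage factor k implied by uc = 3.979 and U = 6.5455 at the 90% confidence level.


k = U / uc
k = 6.5455 / 3.979
k = 1.645

1.645


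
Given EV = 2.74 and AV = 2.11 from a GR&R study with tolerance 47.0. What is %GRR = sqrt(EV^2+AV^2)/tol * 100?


GRR = sqrt(EV^2 + AV^2) = sqrt(2.74^2 + 2.11^2) = 3.4582799
%GRR = GRR / tol * 100 = 3.4582799 / 47.0 * 100
%GRR = 7.3580

7.3580


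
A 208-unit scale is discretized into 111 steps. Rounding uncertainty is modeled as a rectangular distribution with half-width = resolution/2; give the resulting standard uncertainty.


resolution = range / divisions
resolution = 208 / 111 = 1.8738739
u_res = resolution / (2*sqrt(3))
u_res = 1.8738739 / 3.4641016
u_res = 0.5409

0.5409


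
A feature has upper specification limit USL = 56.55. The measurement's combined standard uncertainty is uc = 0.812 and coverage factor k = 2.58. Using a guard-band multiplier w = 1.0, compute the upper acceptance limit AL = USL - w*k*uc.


U = k * uc = 2.58 * 0.812 = 2.09496
guard band g = w * U = 1.0 * 2.09496 = 2.09496
AL = USL - g = 56.55 - 2.09496
AL = 54.4550

54.4550


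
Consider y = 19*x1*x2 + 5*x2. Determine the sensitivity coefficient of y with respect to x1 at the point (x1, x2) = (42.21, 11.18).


y = 19*x1*x2 + 5*x2
dy/dx1 = 19*x2
Evaluate at x2 = 11.18: c1 = 19 * 11.18
c1 = 212.4200

212.4200


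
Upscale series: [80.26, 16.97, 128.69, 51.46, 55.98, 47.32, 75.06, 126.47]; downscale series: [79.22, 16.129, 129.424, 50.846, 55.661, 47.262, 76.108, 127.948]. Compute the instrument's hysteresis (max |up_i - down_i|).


|80.26 - 79.22| = 1.0400
|16.97 - 16.129| = 0.8410
|128.69 - 129.424| = 0.7340
|51.46 - 50.846| = 0.6140
|55.98 - 55.661| = 0.3190
|47.32 - 47.262| = 0.0580
|75.06 - 76.108| = 1.0480
|126.47 - 127.948| = 1.4780
hysteresis = max(diffs) = 1.4780

1.4780


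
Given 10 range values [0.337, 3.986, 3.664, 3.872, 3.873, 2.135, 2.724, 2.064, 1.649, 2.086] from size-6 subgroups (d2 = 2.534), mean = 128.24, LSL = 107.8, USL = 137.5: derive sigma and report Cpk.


R_bar = (0.337 + 3.986 + 3.664 + 3.872 + 3.873 + 2.135 + 2.724 + 2.064 + 1.649 + 2.086) / 10 = 2.639
sigma = R_bar / d2 = 2.639 / 2.534 = 1.0414365
Cp = (USL - LSL)/(6*sigma) = (137.5 - 107.8)/(6*1.0414365) = 4.7531
Cpu = (137.5 - 128.24)/(3*1.0414365) = 2.9639
Cpl = (128.24 - 107.8)/(3*1.0414365) = 6.5422
Cpk = min(Cpu, Cpl) = 2.9639

2.9639


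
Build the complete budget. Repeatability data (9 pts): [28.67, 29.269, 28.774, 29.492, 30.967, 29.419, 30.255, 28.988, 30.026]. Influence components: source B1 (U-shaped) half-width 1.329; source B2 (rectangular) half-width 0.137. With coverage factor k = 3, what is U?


mean = (28.67 + 29.269 + 28.774 + 29.492 + 30.967 + 29.419 + 30.255 + 28.988 + 30.026) / 9 = 29.54
s = sqrt(sum((x - mean)^2)/(n-1)) = 0.75187233
u_A = s / sqrt(n) = 0.75187233 / sqrt(9) = 0.25062411
u_B1 = 1.329 / sqrt(2) = 0.93974491
u_B2 = 0.137 / sqrt(3) = 0.079096987
uc = sqrt(0.25062411^2 + 0.93974491^2 + 0.079096987^2) = 0.97580186
U = k * uc = 3 * 0.97580186
U = 2.9274

2.9274
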